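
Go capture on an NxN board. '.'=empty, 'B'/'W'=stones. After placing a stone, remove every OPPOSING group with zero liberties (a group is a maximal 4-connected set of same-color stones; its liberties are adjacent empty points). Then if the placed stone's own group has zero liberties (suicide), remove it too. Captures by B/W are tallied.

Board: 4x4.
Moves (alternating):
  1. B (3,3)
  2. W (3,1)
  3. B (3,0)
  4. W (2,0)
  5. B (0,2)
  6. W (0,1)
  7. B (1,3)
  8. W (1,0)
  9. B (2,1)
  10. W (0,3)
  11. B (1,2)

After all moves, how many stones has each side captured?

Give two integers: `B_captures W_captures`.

Answer: 0 1

Derivation:
Move 1: B@(3,3) -> caps B=0 W=0
Move 2: W@(3,1) -> caps B=0 W=0
Move 3: B@(3,0) -> caps B=0 W=0
Move 4: W@(2,0) -> caps B=0 W=1
Move 5: B@(0,2) -> caps B=0 W=1
Move 6: W@(0,1) -> caps B=0 W=1
Move 7: B@(1,3) -> caps B=0 W=1
Move 8: W@(1,0) -> caps B=0 W=1
Move 9: B@(2,1) -> caps B=0 W=1
Move 10: W@(0,3) -> caps B=0 W=1
Move 11: B@(1,2) -> caps B=0 W=1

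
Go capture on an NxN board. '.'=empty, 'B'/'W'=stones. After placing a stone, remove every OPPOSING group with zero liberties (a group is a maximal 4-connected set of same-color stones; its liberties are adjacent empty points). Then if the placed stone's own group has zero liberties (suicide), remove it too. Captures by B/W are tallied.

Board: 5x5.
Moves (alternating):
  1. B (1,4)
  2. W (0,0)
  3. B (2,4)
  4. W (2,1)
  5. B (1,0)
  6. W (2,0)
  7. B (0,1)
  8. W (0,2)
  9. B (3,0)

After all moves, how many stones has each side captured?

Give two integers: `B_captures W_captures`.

Answer: 1 0

Derivation:
Move 1: B@(1,4) -> caps B=0 W=0
Move 2: W@(0,0) -> caps B=0 W=0
Move 3: B@(2,4) -> caps B=0 W=0
Move 4: W@(2,1) -> caps B=0 W=0
Move 5: B@(1,0) -> caps B=0 W=0
Move 6: W@(2,0) -> caps B=0 W=0
Move 7: B@(0,1) -> caps B=1 W=0
Move 8: W@(0,2) -> caps B=1 W=0
Move 9: B@(3,0) -> caps B=1 W=0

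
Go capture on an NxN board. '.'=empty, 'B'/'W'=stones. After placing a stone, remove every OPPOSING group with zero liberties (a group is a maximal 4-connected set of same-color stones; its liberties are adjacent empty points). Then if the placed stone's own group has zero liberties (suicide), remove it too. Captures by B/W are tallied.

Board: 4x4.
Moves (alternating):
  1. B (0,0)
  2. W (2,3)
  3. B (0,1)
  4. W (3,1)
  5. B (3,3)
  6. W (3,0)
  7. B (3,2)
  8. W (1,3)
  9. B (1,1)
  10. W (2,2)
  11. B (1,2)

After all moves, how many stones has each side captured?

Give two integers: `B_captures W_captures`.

Answer: 0 2

Derivation:
Move 1: B@(0,0) -> caps B=0 W=0
Move 2: W@(2,3) -> caps B=0 W=0
Move 3: B@(0,1) -> caps B=0 W=0
Move 4: W@(3,1) -> caps B=0 W=0
Move 5: B@(3,3) -> caps B=0 W=0
Move 6: W@(3,0) -> caps B=0 W=0
Move 7: B@(3,2) -> caps B=0 W=0
Move 8: W@(1,3) -> caps B=0 W=0
Move 9: B@(1,1) -> caps B=0 W=0
Move 10: W@(2,2) -> caps B=0 W=2
Move 11: B@(1,2) -> caps B=0 W=2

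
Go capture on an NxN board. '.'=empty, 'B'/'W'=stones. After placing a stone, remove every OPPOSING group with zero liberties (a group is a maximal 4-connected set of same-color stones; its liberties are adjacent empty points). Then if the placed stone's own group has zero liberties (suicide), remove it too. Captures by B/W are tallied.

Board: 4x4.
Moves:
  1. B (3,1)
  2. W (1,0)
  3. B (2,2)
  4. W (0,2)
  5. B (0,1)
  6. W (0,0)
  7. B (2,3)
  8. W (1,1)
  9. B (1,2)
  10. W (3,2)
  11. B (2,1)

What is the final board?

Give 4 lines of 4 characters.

Move 1: B@(3,1) -> caps B=0 W=0
Move 2: W@(1,0) -> caps B=0 W=0
Move 3: B@(2,2) -> caps B=0 W=0
Move 4: W@(0,2) -> caps B=0 W=0
Move 5: B@(0,1) -> caps B=0 W=0
Move 6: W@(0,0) -> caps B=0 W=0
Move 7: B@(2,3) -> caps B=0 W=0
Move 8: W@(1,1) -> caps B=0 W=1
Move 9: B@(1,2) -> caps B=0 W=1
Move 10: W@(3,2) -> caps B=0 W=1
Move 11: B@(2,1) -> caps B=0 W=1

Answer: W.W.
WWB.
.BBB
.BW.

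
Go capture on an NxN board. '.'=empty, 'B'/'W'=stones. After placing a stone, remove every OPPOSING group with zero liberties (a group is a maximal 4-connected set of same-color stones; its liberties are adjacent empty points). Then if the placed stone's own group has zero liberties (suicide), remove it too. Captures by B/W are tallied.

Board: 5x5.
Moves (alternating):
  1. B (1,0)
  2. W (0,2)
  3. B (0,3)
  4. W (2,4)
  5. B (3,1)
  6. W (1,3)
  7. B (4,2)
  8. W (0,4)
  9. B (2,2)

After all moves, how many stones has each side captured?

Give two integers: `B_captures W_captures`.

Move 1: B@(1,0) -> caps B=0 W=0
Move 2: W@(0,2) -> caps B=0 W=0
Move 3: B@(0,3) -> caps B=0 W=0
Move 4: W@(2,4) -> caps B=0 W=0
Move 5: B@(3,1) -> caps B=0 W=0
Move 6: W@(1,3) -> caps B=0 W=0
Move 7: B@(4,2) -> caps B=0 W=0
Move 8: W@(0,4) -> caps B=0 W=1
Move 9: B@(2,2) -> caps B=0 W=1

Answer: 0 1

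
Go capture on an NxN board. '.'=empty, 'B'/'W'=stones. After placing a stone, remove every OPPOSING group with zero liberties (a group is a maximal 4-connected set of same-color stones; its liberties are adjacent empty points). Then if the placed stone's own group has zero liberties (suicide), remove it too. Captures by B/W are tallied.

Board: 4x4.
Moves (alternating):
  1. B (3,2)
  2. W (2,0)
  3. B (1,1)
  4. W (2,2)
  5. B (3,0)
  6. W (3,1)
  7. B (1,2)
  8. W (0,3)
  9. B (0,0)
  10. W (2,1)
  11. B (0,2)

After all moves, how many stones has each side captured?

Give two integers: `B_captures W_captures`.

Answer: 0 1

Derivation:
Move 1: B@(3,2) -> caps B=0 W=0
Move 2: W@(2,0) -> caps B=0 W=0
Move 3: B@(1,1) -> caps B=0 W=0
Move 4: W@(2,2) -> caps B=0 W=0
Move 5: B@(3,0) -> caps B=0 W=0
Move 6: W@(3,1) -> caps B=0 W=1
Move 7: B@(1,2) -> caps B=0 W=1
Move 8: W@(0,3) -> caps B=0 W=1
Move 9: B@(0,0) -> caps B=0 W=1
Move 10: W@(2,1) -> caps B=0 W=1
Move 11: B@(0,2) -> caps B=0 W=1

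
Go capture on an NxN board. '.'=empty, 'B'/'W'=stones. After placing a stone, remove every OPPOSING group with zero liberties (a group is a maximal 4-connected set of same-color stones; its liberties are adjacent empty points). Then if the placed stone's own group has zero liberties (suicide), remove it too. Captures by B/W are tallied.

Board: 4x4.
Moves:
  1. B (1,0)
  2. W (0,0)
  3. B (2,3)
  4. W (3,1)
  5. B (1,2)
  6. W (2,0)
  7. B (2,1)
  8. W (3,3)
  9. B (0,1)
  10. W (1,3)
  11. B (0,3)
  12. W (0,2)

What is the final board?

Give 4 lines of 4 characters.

Move 1: B@(1,0) -> caps B=0 W=0
Move 2: W@(0,0) -> caps B=0 W=0
Move 3: B@(2,3) -> caps B=0 W=0
Move 4: W@(3,1) -> caps B=0 W=0
Move 5: B@(1,2) -> caps B=0 W=0
Move 6: W@(2,0) -> caps B=0 W=0
Move 7: B@(2,1) -> caps B=0 W=0
Move 8: W@(3,3) -> caps B=0 W=0
Move 9: B@(0,1) -> caps B=1 W=0
Move 10: W@(1,3) -> caps B=1 W=0
Move 11: B@(0,3) -> caps B=2 W=0
Move 12: W@(0,2) -> caps B=2 W=0

Answer: .B.B
B.B.
WB.B
.W.W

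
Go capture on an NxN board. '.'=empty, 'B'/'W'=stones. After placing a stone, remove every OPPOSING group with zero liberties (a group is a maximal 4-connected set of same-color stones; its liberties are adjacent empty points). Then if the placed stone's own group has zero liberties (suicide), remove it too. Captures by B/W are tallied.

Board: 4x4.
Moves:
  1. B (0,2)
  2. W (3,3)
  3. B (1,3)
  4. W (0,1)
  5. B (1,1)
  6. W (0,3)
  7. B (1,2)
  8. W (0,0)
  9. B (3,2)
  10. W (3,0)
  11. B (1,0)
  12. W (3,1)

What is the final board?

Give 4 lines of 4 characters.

Answer: ..B.
BBBB
....
WWBW

Derivation:
Move 1: B@(0,2) -> caps B=0 W=0
Move 2: W@(3,3) -> caps B=0 W=0
Move 3: B@(1,3) -> caps B=0 W=0
Move 4: W@(0,1) -> caps B=0 W=0
Move 5: B@(1,1) -> caps B=0 W=0
Move 6: W@(0,3) -> caps B=0 W=0
Move 7: B@(1,2) -> caps B=0 W=0
Move 8: W@(0,0) -> caps B=0 W=0
Move 9: B@(3,2) -> caps B=0 W=0
Move 10: W@(3,0) -> caps B=0 W=0
Move 11: B@(1,0) -> caps B=2 W=0
Move 12: W@(3,1) -> caps B=2 W=0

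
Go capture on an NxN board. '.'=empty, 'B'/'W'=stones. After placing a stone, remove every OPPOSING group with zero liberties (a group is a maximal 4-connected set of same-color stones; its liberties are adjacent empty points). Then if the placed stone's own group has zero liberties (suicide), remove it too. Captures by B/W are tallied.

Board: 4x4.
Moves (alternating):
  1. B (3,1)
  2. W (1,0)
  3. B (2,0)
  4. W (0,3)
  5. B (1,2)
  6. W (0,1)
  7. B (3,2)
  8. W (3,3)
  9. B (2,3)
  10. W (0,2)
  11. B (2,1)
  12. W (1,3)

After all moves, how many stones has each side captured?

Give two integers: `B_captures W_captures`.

Answer: 1 0

Derivation:
Move 1: B@(3,1) -> caps B=0 W=0
Move 2: W@(1,0) -> caps B=0 W=0
Move 3: B@(2,0) -> caps B=0 W=0
Move 4: W@(0,3) -> caps B=0 W=0
Move 5: B@(1,2) -> caps B=0 W=0
Move 6: W@(0,1) -> caps B=0 W=0
Move 7: B@(3,2) -> caps B=0 W=0
Move 8: W@(3,3) -> caps B=0 W=0
Move 9: B@(2,3) -> caps B=1 W=0
Move 10: W@(0,2) -> caps B=1 W=0
Move 11: B@(2,1) -> caps B=1 W=0
Move 12: W@(1,3) -> caps B=1 W=0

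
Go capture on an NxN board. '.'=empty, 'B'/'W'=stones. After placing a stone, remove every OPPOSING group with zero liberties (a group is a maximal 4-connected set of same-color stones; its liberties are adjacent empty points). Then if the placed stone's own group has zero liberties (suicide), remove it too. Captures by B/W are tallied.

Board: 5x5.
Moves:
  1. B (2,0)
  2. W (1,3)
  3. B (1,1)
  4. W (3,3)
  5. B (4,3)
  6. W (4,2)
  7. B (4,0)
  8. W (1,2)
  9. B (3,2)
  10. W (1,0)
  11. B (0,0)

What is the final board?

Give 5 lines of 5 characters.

Move 1: B@(2,0) -> caps B=0 W=0
Move 2: W@(1,3) -> caps B=0 W=0
Move 3: B@(1,1) -> caps B=0 W=0
Move 4: W@(3,3) -> caps B=0 W=0
Move 5: B@(4,3) -> caps B=0 W=0
Move 6: W@(4,2) -> caps B=0 W=0
Move 7: B@(4,0) -> caps B=0 W=0
Move 8: W@(1,2) -> caps B=0 W=0
Move 9: B@(3,2) -> caps B=0 W=0
Move 10: W@(1,0) -> caps B=0 W=0
Move 11: B@(0,0) -> caps B=1 W=0

Answer: B....
.BWW.
B....
..BW.
B.WB.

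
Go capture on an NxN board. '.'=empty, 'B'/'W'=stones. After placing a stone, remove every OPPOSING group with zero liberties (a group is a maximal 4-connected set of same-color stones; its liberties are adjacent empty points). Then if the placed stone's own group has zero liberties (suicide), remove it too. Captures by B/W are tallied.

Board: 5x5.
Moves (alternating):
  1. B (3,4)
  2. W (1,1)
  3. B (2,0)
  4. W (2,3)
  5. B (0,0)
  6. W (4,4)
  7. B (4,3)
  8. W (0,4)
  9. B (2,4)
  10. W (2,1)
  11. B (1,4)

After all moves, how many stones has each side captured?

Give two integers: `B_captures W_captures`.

Move 1: B@(3,4) -> caps B=0 W=0
Move 2: W@(1,1) -> caps B=0 W=0
Move 3: B@(2,0) -> caps B=0 W=0
Move 4: W@(2,3) -> caps B=0 W=0
Move 5: B@(0,0) -> caps B=0 W=0
Move 6: W@(4,4) -> caps B=0 W=0
Move 7: B@(4,3) -> caps B=1 W=0
Move 8: W@(0,4) -> caps B=1 W=0
Move 9: B@(2,4) -> caps B=1 W=0
Move 10: W@(2,1) -> caps B=1 W=0
Move 11: B@(1,4) -> caps B=1 W=0

Answer: 1 0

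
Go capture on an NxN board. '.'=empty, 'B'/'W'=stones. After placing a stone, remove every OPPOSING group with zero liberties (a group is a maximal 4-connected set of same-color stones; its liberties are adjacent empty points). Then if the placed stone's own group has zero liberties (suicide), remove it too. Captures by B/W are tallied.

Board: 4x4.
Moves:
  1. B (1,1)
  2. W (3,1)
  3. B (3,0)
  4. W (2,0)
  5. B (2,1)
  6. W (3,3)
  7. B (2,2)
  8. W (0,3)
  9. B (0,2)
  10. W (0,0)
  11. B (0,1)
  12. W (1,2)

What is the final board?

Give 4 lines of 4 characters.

Move 1: B@(1,1) -> caps B=0 W=0
Move 2: W@(3,1) -> caps B=0 W=0
Move 3: B@(3,0) -> caps B=0 W=0
Move 4: W@(2,0) -> caps B=0 W=1
Move 5: B@(2,1) -> caps B=0 W=1
Move 6: W@(3,3) -> caps B=0 W=1
Move 7: B@(2,2) -> caps B=0 W=1
Move 8: W@(0,3) -> caps B=0 W=1
Move 9: B@(0,2) -> caps B=0 W=1
Move 10: W@(0,0) -> caps B=0 W=1
Move 11: B@(0,1) -> caps B=0 W=1
Move 12: W@(1,2) -> caps B=0 W=1

Answer: WBBW
.BW.
WBB.
.W.W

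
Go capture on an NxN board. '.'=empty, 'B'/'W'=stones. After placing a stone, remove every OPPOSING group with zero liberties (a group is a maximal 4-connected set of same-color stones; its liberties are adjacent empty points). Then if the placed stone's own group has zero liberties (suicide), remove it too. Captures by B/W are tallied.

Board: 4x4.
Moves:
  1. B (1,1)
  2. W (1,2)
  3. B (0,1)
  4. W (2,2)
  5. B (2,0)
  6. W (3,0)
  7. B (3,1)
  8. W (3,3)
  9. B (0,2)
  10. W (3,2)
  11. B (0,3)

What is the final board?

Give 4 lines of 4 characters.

Answer: .BBB
.BW.
B.W.
.BWW

Derivation:
Move 1: B@(1,1) -> caps B=0 W=0
Move 2: W@(1,2) -> caps B=0 W=0
Move 3: B@(0,1) -> caps B=0 W=0
Move 4: W@(2,2) -> caps B=0 W=0
Move 5: B@(2,0) -> caps B=0 W=0
Move 6: W@(3,0) -> caps B=0 W=0
Move 7: B@(3,1) -> caps B=1 W=0
Move 8: W@(3,3) -> caps B=1 W=0
Move 9: B@(0,2) -> caps B=1 W=0
Move 10: W@(3,2) -> caps B=1 W=0
Move 11: B@(0,3) -> caps B=1 W=0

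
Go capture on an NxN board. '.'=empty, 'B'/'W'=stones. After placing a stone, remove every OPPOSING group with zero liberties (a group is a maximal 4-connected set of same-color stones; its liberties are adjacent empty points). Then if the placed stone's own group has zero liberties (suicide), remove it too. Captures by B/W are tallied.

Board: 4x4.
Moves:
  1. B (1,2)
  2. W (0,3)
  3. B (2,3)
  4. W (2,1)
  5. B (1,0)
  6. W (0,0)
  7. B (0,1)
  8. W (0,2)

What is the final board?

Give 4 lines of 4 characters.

Answer: .BWW
B.B.
.W.B
....

Derivation:
Move 1: B@(1,2) -> caps B=0 W=0
Move 2: W@(0,3) -> caps B=0 W=0
Move 3: B@(2,3) -> caps B=0 W=0
Move 4: W@(2,1) -> caps B=0 W=0
Move 5: B@(1,0) -> caps B=0 W=0
Move 6: W@(0,0) -> caps B=0 W=0
Move 7: B@(0,1) -> caps B=1 W=0
Move 8: W@(0,2) -> caps B=1 W=0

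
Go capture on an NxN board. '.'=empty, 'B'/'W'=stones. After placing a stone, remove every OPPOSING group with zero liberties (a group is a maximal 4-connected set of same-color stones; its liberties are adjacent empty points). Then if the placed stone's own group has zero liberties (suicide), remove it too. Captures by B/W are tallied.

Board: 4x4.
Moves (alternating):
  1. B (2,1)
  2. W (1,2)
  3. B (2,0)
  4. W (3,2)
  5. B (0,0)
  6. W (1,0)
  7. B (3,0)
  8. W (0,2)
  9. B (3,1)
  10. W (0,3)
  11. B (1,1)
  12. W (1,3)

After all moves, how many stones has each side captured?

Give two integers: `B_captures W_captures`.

Answer: 1 0

Derivation:
Move 1: B@(2,1) -> caps B=0 W=0
Move 2: W@(1,2) -> caps B=0 W=0
Move 3: B@(2,0) -> caps B=0 W=0
Move 4: W@(3,2) -> caps B=0 W=0
Move 5: B@(0,0) -> caps B=0 W=0
Move 6: W@(1,0) -> caps B=0 W=0
Move 7: B@(3,0) -> caps B=0 W=0
Move 8: W@(0,2) -> caps B=0 W=0
Move 9: B@(3,1) -> caps B=0 W=0
Move 10: W@(0,3) -> caps B=0 W=0
Move 11: B@(1,1) -> caps B=1 W=0
Move 12: W@(1,3) -> caps B=1 W=0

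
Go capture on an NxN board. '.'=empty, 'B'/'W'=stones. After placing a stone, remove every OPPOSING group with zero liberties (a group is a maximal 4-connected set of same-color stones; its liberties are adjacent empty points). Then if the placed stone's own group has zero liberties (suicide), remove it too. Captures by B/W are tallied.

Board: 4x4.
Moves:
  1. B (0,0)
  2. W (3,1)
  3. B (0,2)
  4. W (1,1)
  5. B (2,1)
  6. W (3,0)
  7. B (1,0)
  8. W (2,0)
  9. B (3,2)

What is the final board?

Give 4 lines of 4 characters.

Move 1: B@(0,0) -> caps B=0 W=0
Move 2: W@(3,1) -> caps B=0 W=0
Move 3: B@(0,2) -> caps B=0 W=0
Move 4: W@(1,1) -> caps B=0 W=0
Move 5: B@(2,1) -> caps B=0 W=0
Move 6: W@(3,0) -> caps B=0 W=0
Move 7: B@(1,0) -> caps B=0 W=0
Move 8: W@(2,0) -> caps B=0 W=0
Move 9: B@(3,2) -> caps B=3 W=0

Answer: B.B.
BW..
.B..
..B.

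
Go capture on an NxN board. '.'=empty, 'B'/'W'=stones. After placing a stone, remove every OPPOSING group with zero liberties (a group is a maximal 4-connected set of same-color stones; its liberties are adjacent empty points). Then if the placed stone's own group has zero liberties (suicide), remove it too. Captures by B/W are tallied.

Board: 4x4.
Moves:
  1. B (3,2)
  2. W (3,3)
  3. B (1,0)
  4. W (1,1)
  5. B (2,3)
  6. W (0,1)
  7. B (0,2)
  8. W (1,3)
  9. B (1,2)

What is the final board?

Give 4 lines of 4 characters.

Answer: .WB.
BWBW
...B
..B.

Derivation:
Move 1: B@(3,2) -> caps B=0 W=0
Move 2: W@(3,3) -> caps B=0 W=0
Move 3: B@(1,0) -> caps B=0 W=0
Move 4: W@(1,1) -> caps B=0 W=0
Move 5: B@(2,3) -> caps B=1 W=0
Move 6: W@(0,1) -> caps B=1 W=0
Move 7: B@(0,2) -> caps B=1 W=0
Move 8: W@(1,3) -> caps B=1 W=0
Move 9: B@(1,2) -> caps B=1 W=0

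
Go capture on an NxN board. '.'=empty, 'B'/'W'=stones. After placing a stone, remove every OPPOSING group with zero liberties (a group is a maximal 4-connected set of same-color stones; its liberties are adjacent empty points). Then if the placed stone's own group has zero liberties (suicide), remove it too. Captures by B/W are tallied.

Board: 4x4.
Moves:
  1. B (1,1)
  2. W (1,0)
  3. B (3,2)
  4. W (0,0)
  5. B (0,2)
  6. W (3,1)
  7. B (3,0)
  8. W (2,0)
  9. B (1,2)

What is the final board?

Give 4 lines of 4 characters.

Move 1: B@(1,1) -> caps B=0 W=0
Move 2: W@(1,0) -> caps B=0 W=0
Move 3: B@(3,2) -> caps B=0 W=0
Move 4: W@(0,0) -> caps B=0 W=0
Move 5: B@(0,2) -> caps B=0 W=0
Move 6: W@(3,1) -> caps B=0 W=0
Move 7: B@(3,0) -> caps B=0 W=0
Move 8: W@(2,0) -> caps B=0 W=1
Move 9: B@(1,2) -> caps B=0 W=1

Answer: W.B.
WBB.
W...
.WB.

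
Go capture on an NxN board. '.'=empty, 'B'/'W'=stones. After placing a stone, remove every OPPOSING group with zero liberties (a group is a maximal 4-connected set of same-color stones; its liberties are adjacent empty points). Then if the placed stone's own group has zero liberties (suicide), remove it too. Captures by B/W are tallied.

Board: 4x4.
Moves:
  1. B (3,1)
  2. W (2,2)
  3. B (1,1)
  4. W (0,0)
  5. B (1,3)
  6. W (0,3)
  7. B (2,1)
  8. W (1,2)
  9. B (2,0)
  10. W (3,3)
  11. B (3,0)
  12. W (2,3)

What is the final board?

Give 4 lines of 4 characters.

Answer: W..W
.BW.
BBWW
BB.W

Derivation:
Move 1: B@(3,1) -> caps B=0 W=0
Move 2: W@(2,2) -> caps B=0 W=0
Move 3: B@(1,1) -> caps B=0 W=0
Move 4: W@(0,0) -> caps B=0 W=0
Move 5: B@(1,3) -> caps B=0 W=0
Move 6: W@(0,3) -> caps B=0 W=0
Move 7: B@(2,1) -> caps B=0 W=0
Move 8: W@(1,2) -> caps B=0 W=0
Move 9: B@(2,0) -> caps B=0 W=0
Move 10: W@(3,3) -> caps B=0 W=0
Move 11: B@(3,0) -> caps B=0 W=0
Move 12: W@(2,3) -> caps B=0 W=1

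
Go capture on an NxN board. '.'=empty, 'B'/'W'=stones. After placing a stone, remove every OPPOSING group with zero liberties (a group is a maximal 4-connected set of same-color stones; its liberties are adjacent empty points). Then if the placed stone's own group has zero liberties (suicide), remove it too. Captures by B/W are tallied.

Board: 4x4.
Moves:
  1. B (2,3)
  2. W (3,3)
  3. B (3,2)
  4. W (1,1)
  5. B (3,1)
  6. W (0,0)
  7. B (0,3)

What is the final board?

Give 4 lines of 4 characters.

Answer: W..B
.W..
...B
.BB.

Derivation:
Move 1: B@(2,3) -> caps B=0 W=0
Move 2: W@(3,3) -> caps B=0 W=0
Move 3: B@(3,2) -> caps B=1 W=0
Move 4: W@(1,1) -> caps B=1 W=0
Move 5: B@(3,1) -> caps B=1 W=0
Move 6: W@(0,0) -> caps B=1 W=0
Move 7: B@(0,3) -> caps B=1 W=0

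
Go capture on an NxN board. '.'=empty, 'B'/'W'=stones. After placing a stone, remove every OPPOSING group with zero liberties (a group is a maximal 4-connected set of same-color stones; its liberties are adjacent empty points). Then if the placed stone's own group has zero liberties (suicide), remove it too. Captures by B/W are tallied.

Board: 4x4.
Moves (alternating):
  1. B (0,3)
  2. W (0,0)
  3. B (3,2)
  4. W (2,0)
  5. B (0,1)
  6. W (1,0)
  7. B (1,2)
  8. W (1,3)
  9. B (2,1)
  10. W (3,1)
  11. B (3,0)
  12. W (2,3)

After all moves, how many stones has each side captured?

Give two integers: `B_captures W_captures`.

Answer: 1 0

Derivation:
Move 1: B@(0,3) -> caps B=0 W=0
Move 2: W@(0,0) -> caps B=0 W=0
Move 3: B@(3,2) -> caps B=0 W=0
Move 4: W@(2,0) -> caps B=0 W=0
Move 5: B@(0,1) -> caps B=0 W=0
Move 6: W@(1,0) -> caps B=0 W=0
Move 7: B@(1,2) -> caps B=0 W=0
Move 8: W@(1,3) -> caps B=0 W=0
Move 9: B@(2,1) -> caps B=0 W=0
Move 10: W@(3,1) -> caps B=0 W=0
Move 11: B@(3,0) -> caps B=1 W=0
Move 12: W@(2,3) -> caps B=1 W=0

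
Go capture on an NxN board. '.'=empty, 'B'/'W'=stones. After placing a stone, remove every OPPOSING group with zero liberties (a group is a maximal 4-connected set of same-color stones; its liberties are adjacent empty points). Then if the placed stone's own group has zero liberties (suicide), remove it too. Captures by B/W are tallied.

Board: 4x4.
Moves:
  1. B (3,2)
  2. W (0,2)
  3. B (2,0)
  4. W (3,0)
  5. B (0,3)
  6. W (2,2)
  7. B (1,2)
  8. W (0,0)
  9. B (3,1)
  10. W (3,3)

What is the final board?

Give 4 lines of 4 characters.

Answer: W.WB
..B.
B.W.
.BBW

Derivation:
Move 1: B@(3,2) -> caps B=0 W=0
Move 2: W@(0,2) -> caps B=0 W=0
Move 3: B@(2,0) -> caps B=0 W=0
Move 4: W@(3,0) -> caps B=0 W=0
Move 5: B@(0,3) -> caps B=0 W=0
Move 6: W@(2,2) -> caps B=0 W=0
Move 7: B@(1,2) -> caps B=0 W=0
Move 8: W@(0,0) -> caps B=0 W=0
Move 9: B@(3,1) -> caps B=1 W=0
Move 10: W@(3,3) -> caps B=1 W=0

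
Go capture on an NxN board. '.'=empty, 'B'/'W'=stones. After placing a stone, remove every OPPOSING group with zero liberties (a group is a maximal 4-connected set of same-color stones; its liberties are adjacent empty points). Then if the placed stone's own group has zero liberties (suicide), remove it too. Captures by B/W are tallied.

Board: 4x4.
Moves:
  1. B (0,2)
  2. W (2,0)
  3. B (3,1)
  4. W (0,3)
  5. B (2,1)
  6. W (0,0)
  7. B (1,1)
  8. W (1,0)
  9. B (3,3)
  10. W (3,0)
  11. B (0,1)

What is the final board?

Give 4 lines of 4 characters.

Move 1: B@(0,2) -> caps B=0 W=0
Move 2: W@(2,0) -> caps B=0 W=0
Move 3: B@(3,1) -> caps B=0 W=0
Move 4: W@(0,3) -> caps B=0 W=0
Move 5: B@(2,1) -> caps B=0 W=0
Move 6: W@(0,0) -> caps B=0 W=0
Move 7: B@(1,1) -> caps B=0 W=0
Move 8: W@(1,0) -> caps B=0 W=0
Move 9: B@(3,3) -> caps B=0 W=0
Move 10: W@(3,0) -> caps B=0 W=0
Move 11: B@(0,1) -> caps B=4 W=0

Answer: .BBW
.B..
.B..
.B.B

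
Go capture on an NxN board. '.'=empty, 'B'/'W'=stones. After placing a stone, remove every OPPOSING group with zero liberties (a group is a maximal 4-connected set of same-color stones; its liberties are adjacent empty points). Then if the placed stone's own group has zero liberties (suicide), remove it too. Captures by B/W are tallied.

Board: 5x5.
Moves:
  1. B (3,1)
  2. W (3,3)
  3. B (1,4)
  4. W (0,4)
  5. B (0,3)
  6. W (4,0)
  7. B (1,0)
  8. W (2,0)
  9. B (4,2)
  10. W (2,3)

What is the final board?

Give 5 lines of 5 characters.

Move 1: B@(3,1) -> caps B=0 W=0
Move 2: W@(3,3) -> caps B=0 W=0
Move 3: B@(1,4) -> caps B=0 W=0
Move 4: W@(0,4) -> caps B=0 W=0
Move 5: B@(0,3) -> caps B=1 W=0
Move 6: W@(4,0) -> caps B=1 W=0
Move 7: B@(1,0) -> caps B=1 W=0
Move 8: W@(2,0) -> caps B=1 W=0
Move 9: B@(4,2) -> caps B=1 W=0
Move 10: W@(2,3) -> caps B=1 W=0

Answer: ...B.
B...B
W..W.
.B.W.
W.B..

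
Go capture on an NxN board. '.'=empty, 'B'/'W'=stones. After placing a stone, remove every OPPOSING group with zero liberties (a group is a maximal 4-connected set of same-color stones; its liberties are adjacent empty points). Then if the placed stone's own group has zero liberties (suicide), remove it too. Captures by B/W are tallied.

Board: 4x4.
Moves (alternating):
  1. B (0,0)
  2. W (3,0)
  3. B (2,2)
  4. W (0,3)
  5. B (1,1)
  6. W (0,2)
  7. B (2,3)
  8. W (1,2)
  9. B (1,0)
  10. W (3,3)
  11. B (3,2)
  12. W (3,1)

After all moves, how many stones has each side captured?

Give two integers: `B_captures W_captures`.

Answer: 1 0

Derivation:
Move 1: B@(0,0) -> caps B=0 W=0
Move 2: W@(3,0) -> caps B=0 W=0
Move 3: B@(2,2) -> caps B=0 W=0
Move 4: W@(0,3) -> caps B=0 W=0
Move 5: B@(1,1) -> caps B=0 W=0
Move 6: W@(0,2) -> caps B=0 W=0
Move 7: B@(2,3) -> caps B=0 W=0
Move 8: W@(1,2) -> caps B=0 W=0
Move 9: B@(1,0) -> caps B=0 W=0
Move 10: W@(3,3) -> caps B=0 W=0
Move 11: B@(3,2) -> caps B=1 W=0
Move 12: W@(3,1) -> caps B=1 W=0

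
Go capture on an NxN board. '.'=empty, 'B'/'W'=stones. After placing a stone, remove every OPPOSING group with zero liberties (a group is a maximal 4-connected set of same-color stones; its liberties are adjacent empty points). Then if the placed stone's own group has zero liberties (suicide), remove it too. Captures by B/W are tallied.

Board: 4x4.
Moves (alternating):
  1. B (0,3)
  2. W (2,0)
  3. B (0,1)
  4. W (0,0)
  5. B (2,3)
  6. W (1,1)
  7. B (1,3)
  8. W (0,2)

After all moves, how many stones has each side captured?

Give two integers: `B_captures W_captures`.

Answer: 0 1

Derivation:
Move 1: B@(0,3) -> caps B=0 W=0
Move 2: W@(2,0) -> caps B=0 W=0
Move 3: B@(0,1) -> caps B=0 W=0
Move 4: W@(0,0) -> caps B=0 W=0
Move 5: B@(2,3) -> caps B=0 W=0
Move 6: W@(1,1) -> caps B=0 W=0
Move 7: B@(1,3) -> caps B=0 W=0
Move 8: W@(0,2) -> caps B=0 W=1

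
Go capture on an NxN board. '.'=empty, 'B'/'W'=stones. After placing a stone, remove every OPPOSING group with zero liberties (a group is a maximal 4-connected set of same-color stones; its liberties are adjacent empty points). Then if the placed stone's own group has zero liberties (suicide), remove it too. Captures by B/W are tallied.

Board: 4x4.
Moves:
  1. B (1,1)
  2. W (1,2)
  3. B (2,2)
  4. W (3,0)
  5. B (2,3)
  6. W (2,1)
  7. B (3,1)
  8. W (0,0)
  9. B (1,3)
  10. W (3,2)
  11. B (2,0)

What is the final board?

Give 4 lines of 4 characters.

Answer: W...
.BWB
BWBB
W.W.

Derivation:
Move 1: B@(1,1) -> caps B=0 W=0
Move 2: W@(1,2) -> caps B=0 W=0
Move 3: B@(2,2) -> caps B=0 W=0
Move 4: W@(3,0) -> caps B=0 W=0
Move 5: B@(2,3) -> caps B=0 W=0
Move 6: W@(2,1) -> caps B=0 W=0
Move 7: B@(3,1) -> caps B=0 W=0
Move 8: W@(0,0) -> caps B=0 W=0
Move 9: B@(1,3) -> caps B=0 W=0
Move 10: W@(3,2) -> caps B=0 W=1
Move 11: B@(2,0) -> caps B=0 W=1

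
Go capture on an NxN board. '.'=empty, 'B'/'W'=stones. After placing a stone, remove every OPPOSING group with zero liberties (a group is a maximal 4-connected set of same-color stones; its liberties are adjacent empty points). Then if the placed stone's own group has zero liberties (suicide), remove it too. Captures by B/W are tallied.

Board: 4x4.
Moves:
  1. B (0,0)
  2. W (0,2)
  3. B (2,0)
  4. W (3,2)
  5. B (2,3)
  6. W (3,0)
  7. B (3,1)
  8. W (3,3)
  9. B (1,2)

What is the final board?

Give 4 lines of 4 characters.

Answer: B.W.
..B.
B..B
.BWW

Derivation:
Move 1: B@(0,0) -> caps B=0 W=0
Move 2: W@(0,2) -> caps B=0 W=0
Move 3: B@(2,0) -> caps B=0 W=0
Move 4: W@(3,2) -> caps B=0 W=0
Move 5: B@(2,3) -> caps B=0 W=0
Move 6: W@(3,0) -> caps B=0 W=0
Move 7: B@(3,1) -> caps B=1 W=0
Move 8: W@(3,3) -> caps B=1 W=0
Move 9: B@(1,2) -> caps B=1 W=0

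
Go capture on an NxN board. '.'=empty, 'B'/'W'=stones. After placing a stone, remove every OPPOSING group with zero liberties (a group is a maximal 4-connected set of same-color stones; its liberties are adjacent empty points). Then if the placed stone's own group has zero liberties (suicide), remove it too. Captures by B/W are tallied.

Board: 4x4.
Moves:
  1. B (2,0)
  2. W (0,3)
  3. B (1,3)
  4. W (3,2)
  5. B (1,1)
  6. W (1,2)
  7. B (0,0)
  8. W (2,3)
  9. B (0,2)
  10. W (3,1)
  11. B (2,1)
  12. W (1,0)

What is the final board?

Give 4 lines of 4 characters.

Answer: B.BW
.BW.
BB.W
.WW.

Derivation:
Move 1: B@(2,0) -> caps B=0 W=0
Move 2: W@(0,3) -> caps B=0 W=0
Move 3: B@(1,3) -> caps B=0 W=0
Move 4: W@(3,2) -> caps B=0 W=0
Move 5: B@(1,1) -> caps B=0 W=0
Move 6: W@(1,2) -> caps B=0 W=0
Move 7: B@(0,0) -> caps B=0 W=0
Move 8: W@(2,3) -> caps B=0 W=1
Move 9: B@(0,2) -> caps B=0 W=1
Move 10: W@(3,1) -> caps B=0 W=1
Move 11: B@(2,1) -> caps B=0 W=1
Move 12: W@(1,0) -> caps B=0 W=1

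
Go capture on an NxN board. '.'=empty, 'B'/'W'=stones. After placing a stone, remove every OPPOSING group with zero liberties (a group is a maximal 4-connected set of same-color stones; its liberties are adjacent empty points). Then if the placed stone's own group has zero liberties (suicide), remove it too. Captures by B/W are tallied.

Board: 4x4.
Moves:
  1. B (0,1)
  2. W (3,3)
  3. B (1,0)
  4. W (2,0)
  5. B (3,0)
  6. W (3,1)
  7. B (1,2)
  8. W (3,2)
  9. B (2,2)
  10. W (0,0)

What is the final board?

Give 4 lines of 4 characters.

Move 1: B@(0,1) -> caps B=0 W=0
Move 2: W@(3,3) -> caps B=0 W=0
Move 3: B@(1,0) -> caps B=0 W=0
Move 4: W@(2,0) -> caps B=0 W=0
Move 5: B@(3,0) -> caps B=0 W=0
Move 6: W@(3,1) -> caps B=0 W=1
Move 7: B@(1,2) -> caps B=0 W=1
Move 8: W@(3,2) -> caps B=0 W=1
Move 9: B@(2,2) -> caps B=0 W=1
Move 10: W@(0,0) -> caps B=0 W=1

Answer: .B..
B.B.
W.B.
.WWW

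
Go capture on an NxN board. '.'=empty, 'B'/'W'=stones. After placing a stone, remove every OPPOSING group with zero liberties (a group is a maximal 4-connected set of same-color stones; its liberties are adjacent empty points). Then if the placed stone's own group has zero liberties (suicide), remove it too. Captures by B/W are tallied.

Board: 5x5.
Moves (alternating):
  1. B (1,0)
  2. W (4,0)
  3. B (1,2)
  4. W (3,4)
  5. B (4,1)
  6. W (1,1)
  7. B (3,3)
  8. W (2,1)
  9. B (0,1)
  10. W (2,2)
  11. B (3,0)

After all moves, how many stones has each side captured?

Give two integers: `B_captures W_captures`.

Move 1: B@(1,0) -> caps B=0 W=0
Move 2: W@(4,0) -> caps B=0 W=0
Move 3: B@(1,2) -> caps B=0 W=0
Move 4: W@(3,4) -> caps B=0 W=0
Move 5: B@(4,1) -> caps B=0 W=0
Move 6: W@(1,1) -> caps B=0 W=0
Move 7: B@(3,3) -> caps B=0 W=0
Move 8: W@(2,1) -> caps B=0 W=0
Move 9: B@(0,1) -> caps B=0 W=0
Move 10: W@(2,2) -> caps B=0 W=0
Move 11: B@(3,0) -> caps B=1 W=0

Answer: 1 0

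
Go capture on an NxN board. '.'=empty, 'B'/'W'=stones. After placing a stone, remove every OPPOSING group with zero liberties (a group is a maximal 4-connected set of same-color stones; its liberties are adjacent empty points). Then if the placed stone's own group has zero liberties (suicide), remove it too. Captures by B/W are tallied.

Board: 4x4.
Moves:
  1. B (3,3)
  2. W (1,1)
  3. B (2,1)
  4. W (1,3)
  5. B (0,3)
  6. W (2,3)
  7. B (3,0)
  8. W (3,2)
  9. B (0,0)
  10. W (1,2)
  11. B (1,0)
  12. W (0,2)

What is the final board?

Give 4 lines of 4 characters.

Answer: B.W.
BWWW
.B.W
B.W.

Derivation:
Move 1: B@(3,3) -> caps B=0 W=0
Move 2: W@(1,1) -> caps B=0 W=0
Move 3: B@(2,1) -> caps B=0 W=0
Move 4: W@(1,3) -> caps B=0 W=0
Move 5: B@(0,3) -> caps B=0 W=0
Move 6: W@(2,3) -> caps B=0 W=0
Move 7: B@(3,0) -> caps B=0 W=0
Move 8: W@(3,2) -> caps B=0 W=1
Move 9: B@(0,0) -> caps B=0 W=1
Move 10: W@(1,2) -> caps B=0 W=1
Move 11: B@(1,0) -> caps B=0 W=1
Move 12: W@(0,2) -> caps B=0 W=2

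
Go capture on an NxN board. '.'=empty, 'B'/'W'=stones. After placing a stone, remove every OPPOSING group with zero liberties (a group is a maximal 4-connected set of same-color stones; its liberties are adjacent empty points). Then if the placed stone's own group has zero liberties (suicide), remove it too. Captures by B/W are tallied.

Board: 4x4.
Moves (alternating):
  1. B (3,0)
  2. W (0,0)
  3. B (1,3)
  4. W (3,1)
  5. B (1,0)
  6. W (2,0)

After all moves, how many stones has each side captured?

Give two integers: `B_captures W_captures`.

Move 1: B@(3,0) -> caps B=0 W=0
Move 2: W@(0,0) -> caps B=0 W=0
Move 3: B@(1,3) -> caps B=0 W=0
Move 4: W@(3,1) -> caps B=0 W=0
Move 5: B@(1,0) -> caps B=0 W=0
Move 6: W@(2,0) -> caps B=0 W=1

Answer: 0 1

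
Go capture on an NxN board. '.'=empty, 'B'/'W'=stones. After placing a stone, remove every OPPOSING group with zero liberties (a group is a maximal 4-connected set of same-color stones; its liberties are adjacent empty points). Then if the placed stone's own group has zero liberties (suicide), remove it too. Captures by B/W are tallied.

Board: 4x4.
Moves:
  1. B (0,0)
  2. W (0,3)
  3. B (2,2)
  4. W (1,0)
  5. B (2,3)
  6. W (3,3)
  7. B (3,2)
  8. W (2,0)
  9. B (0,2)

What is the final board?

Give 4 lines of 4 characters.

Answer: B.BW
W...
W.BB
..B.

Derivation:
Move 1: B@(0,0) -> caps B=0 W=0
Move 2: W@(0,3) -> caps B=0 W=0
Move 3: B@(2,2) -> caps B=0 W=0
Move 4: W@(1,0) -> caps B=0 W=0
Move 5: B@(2,3) -> caps B=0 W=0
Move 6: W@(3,3) -> caps B=0 W=0
Move 7: B@(3,2) -> caps B=1 W=0
Move 8: W@(2,0) -> caps B=1 W=0
Move 9: B@(0,2) -> caps B=1 W=0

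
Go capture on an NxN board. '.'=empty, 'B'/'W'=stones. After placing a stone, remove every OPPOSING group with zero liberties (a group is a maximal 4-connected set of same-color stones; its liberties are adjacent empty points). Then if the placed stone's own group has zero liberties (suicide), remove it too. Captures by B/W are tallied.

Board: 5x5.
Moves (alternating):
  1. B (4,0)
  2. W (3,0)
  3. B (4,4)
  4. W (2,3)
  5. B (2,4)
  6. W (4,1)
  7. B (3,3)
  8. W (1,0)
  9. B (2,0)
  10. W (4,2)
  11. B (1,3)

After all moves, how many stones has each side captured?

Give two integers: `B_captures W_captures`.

Move 1: B@(4,0) -> caps B=0 W=0
Move 2: W@(3,0) -> caps B=0 W=0
Move 3: B@(4,4) -> caps B=0 W=0
Move 4: W@(2,3) -> caps B=0 W=0
Move 5: B@(2,4) -> caps B=0 W=0
Move 6: W@(4,1) -> caps B=0 W=1
Move 7: B@(3,3) -> caps B=0 W=1
Move 8: W@(1,0) -> caps B=0 W=1
Move 9: B@(2,0) -> caps B=0 W=1
Move 10: W@(4,2) -> caps B=0 W=1
Move 11: B@(1,3) -> caps B=0 W=1

Answer: 0 1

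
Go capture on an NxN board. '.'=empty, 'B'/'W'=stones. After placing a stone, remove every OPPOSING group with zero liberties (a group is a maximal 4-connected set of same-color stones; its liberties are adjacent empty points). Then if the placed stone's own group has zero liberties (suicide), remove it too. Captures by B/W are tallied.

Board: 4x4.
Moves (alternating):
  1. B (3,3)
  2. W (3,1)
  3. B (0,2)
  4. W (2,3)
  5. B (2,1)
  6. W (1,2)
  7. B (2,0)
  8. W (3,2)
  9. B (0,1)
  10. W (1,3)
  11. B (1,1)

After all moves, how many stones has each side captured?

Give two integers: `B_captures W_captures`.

Answer: 0 1

Derivation:
Move 1: B@(3,3) -> caps B=0 W=0
Move 2: W@(3,1) -> caps B=0 W=0
Move 3: B@(0,2) -> caps B=0 W=0
Move 4: W@(2,3) -> caps B=0 W=0
Move 5: B@(2,1) -> caps B=0 W=0
Move 6: W@(1,2) -> caps B=0 W=0
Move 7: B@(2,0) -> caps B=0 W=0
Move 8: W@(3,2) -> caps B=0 W=1
Move 9: B@(0,1) -> caps B=0 W=1
Move 10: W@(1,3) -> caps B=0 W=1
Move 11: B@(1,1) -> caps B=0 W=1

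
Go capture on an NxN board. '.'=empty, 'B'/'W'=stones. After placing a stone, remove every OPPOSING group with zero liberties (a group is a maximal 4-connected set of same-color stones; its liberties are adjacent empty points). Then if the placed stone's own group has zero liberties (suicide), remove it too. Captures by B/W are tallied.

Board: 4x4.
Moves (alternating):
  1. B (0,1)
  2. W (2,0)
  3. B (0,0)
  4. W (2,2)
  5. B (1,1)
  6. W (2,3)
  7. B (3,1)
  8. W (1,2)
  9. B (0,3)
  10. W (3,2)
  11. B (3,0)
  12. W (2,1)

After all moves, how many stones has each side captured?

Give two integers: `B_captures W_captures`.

Answer: 0 2

Derivation:
Move 1: B@(0,1) -> caps B=0 W=0
Move 2: W@(2,0) -> caps B=0 W=0
Move 3: B@(0,0) -> caps B=0 W=0
Move 4: W@(2,2) -> caps B=0 W=0
Move 5: B@(1,1) -> caps B=0 W=0
Move 6: W@(2,3) -> caps B=0 W=0
Move 7: B@(3,1) -> caps B=0 W=0
Move 8: W@(1,2) -> caps B=0 W=0
Move 9: B@(0,3) -> caps B=0 W=0
Move 10: W@(3,2) -> caps B=0 W=0
Move 11: B@(3,0) -> caps B=0 W=0
Move 12: W@(2,1) -> caps B=0 W=2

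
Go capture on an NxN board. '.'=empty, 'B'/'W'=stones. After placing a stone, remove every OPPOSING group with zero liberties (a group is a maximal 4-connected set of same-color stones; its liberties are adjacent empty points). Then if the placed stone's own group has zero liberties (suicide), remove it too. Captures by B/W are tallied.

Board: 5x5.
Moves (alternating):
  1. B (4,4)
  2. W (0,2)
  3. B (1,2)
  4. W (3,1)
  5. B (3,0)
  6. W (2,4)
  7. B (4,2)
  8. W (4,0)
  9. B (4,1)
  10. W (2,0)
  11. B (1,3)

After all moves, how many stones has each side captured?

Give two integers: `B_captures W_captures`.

Move 1: B@(4,4) -> caps B=0 W=0
Move 2: W@(0,2) -> caps B=0 W=0
Move 3: B@(1,2) -> caps B=0 W=0
Move 4: W@(3,1) -> caps B=0 W=0
Move 5: B@(3,0) -> caps B=0 W=0
Move 6: W@(2,4) -> caps B=0 W=0
Move 7: B@(4,2) -> caps B=0 W=0
Move 8: W@(4,0) -> caps B=0 W=0
Move 9: B@(4,1) -> caps B=1 W=0
Move 10: W@(2,0) -> caps B=1 W=0
Move 11: B@(1,3) -> caps B=1 W=0

Answer: 1 0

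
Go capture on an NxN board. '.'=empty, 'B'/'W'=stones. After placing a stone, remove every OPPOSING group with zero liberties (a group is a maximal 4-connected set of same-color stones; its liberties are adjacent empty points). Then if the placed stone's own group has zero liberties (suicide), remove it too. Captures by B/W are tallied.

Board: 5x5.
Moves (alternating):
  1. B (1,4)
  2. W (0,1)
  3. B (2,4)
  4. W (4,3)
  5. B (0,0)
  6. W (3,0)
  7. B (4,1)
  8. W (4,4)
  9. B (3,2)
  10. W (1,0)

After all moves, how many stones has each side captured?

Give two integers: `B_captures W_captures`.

Answer: 0 1

Derivation:
Move 1: B@(1,4) -> caps B=0 W=0
Move 2: W@(0,1) -> caps B=0 W=0
Move 3: B@(2,4) -> caps B=0 W=0
Move 4: W@(4,3) -> caps B=0 W=0
Move 5: B@(0,0) -> caps B=0 W=0
Move 6: W@(3,0) -> caps B=0 W=0
Move 7: B@(4,1) -> caps B=0 W=0
Move 8: W@(4,4) -> caps B=0 W=0
Move 9: B@(3,2) -> caps B=0 W=0
Move 10: W@(1,0) -> caps B=0 W=1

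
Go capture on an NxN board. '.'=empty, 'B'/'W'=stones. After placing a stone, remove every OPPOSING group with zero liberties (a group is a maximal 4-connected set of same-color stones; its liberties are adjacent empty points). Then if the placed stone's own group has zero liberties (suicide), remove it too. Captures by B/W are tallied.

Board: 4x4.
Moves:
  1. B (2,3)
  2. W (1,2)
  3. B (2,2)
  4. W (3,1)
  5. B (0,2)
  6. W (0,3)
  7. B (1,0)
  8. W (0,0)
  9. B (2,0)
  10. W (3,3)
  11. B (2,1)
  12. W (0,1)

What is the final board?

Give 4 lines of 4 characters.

Answer: WW.W
B.W.
BBBB
.W.W

Derivation:
Move 1: B@(2,3) -> caps B=0 W=0
Move 2: W@(1,2) -> caps B=0 W=0
Move 3: B@(2,2) -> caps B=0 W=0
Move 4: W@(3,1) -> caps B=0 W=0
Move 5: B@(0,2) -> caps B=0 W=0
Move 6: W@(0,3) -> caps B=0 W=0
Move 7: B@(1,0) -> caps B=0 W=0
Move 8: W@(0,0) -> caps B=0 W=0
Move 9: B@(2,0) -> caps B=0 W=0
Move 10: W@(3,3) -> caps B=0 W=0
Move 11: B@(2,1) -> caps B=0 W=0
Move 12: W@(0,1) -> caps B=0 W=1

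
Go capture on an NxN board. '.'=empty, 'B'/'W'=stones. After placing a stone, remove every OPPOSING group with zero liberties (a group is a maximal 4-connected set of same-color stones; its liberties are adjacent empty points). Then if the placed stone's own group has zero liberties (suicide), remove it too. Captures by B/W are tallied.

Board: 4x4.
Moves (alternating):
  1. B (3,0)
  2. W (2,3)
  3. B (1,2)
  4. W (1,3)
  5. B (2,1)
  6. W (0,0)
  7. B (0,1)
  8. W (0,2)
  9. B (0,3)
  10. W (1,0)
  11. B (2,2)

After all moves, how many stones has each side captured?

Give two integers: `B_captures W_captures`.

Move 1: B@(3,0) -> caps B=0 W=0
Move 2: W@(2,3) -> caps B=0 W=0
Move 3: B@(1,2) -> caps B=0 W=0
Move 4: W@(1,3) -> caps B=0 W=0
Move 5: B@(2,1) -> caps B=0 W=0
Move 6: W@(0,0) -> caps B=0 W=0
Move 7: B@(0,1) -> caps B=0 W=0
Move 8: W@(0,2) -> caps B=0 W=0
Move 9: B@(0,3) -> caps B=1 W=0
Move 10: W@(1,0) -> caps B=1 W=0
Move 11: B@(2,2) -> caps B=1 W=0

Answer: 1 0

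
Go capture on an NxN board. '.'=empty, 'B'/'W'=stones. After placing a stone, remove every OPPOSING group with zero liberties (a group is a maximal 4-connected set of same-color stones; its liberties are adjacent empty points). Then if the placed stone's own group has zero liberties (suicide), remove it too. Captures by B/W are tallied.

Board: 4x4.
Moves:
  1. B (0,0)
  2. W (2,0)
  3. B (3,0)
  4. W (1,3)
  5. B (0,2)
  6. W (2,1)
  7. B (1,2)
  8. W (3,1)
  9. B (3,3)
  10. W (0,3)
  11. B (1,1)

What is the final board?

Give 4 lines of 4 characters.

Answer: B.BW
.BBW
WW..
.W.B

Derivation:
Move 1: B@(0,0) -> caps B=0 W=0
Move 2: W@(2,0) -> caps B=0 W=0
Move 3: B@(3,0) -> caps B=0 W=0
Move 4: W@(1,3) -> caps B=0 W=0
Move 5: B@(0,2) -> caps B=0 W=0
Move 6: W@(2,1) -> caps B=0 W=0
Move 7: B@(1,2) -> caps B=0 W=0
Move 8: W@(3,1) -> caps B=0 W=1
Move 9: B@(3,3) -> caps B=0 W=1
Move 10: W@(0,3) -> caps B=0 W=1
Move 11: B@(1,1) -> caps B=0 W=1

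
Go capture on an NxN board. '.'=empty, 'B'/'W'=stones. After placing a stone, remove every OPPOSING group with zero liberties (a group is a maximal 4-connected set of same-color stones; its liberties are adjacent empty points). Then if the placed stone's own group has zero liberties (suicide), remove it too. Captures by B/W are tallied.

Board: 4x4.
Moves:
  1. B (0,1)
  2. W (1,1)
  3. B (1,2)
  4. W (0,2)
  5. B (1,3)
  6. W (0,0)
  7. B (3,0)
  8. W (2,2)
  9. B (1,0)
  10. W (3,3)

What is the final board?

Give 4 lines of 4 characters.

Answer: W.W.
BWBB
..W.
B..W

Derivation:
Move 1: B@(0,1) -> caps B=0 W=0
Move 2: W@(1,1) -> caps B=0 W=0
Move 3: B@(1,2) -> caps B=0 W=0
Move 4: W@(0,2) -> caps B=0 W=0
Move 5: B@(1,3) -> caps B=0 W=0
Move 6: W@(0,0) -> caps B=0 W=1
Move 7: B@(3,0) -> caps B=0 W=1
Move 8: W@(2,2) -> caps B=0 W=1
Move 9: B@(1,0) -> caps B=0 W=1
Move 10: W@(3,3) -> caps B=0 W=1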